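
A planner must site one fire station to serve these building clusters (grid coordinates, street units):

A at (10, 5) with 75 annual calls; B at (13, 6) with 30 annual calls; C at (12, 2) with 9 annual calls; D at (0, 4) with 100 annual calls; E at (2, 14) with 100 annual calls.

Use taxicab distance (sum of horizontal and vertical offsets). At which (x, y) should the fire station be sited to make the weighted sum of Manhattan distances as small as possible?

Manhattan distance separates: Σwᵢ(|x−xᵢ|+|y−yᵢ|) = Σwᵢ|x−xᵢ| + Σwᵢ|y−yᵢ|, so x and y are optimised independently as 1-D weighted medians.
Total weight W = 314; half = 157.
x-coordinate, sorted with cumulative weight:
  x=0 (D, w=100) cum 100
  x=2 (E, w=100) cum 200  ← median
  x=10 (A, w=75) cum 275
  x=12 (C, w=9) cum 284
  x=13 (B, w=30) cum 314
⇒ x* = 2
y-coordinate, sorted with cumulative weight:
  y=2 (C, w=9) cum 9
  y=4 (D, w=100) cum 109
  y=5 (A, w=75) cum 184  ← median
  y=6 (B, w=30) cum 214
  y=14 (E, w=100) cum 314
⇒ y* = 5

(2, 5)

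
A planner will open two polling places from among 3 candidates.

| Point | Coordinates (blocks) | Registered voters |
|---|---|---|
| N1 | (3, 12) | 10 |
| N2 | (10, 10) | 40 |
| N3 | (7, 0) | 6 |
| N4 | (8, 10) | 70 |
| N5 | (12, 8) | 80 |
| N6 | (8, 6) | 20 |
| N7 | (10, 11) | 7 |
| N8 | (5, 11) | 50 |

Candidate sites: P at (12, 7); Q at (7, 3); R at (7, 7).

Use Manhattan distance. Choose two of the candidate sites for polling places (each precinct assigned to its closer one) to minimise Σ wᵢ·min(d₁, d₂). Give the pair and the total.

Evaluate every pair (each demand assigned to the nearer of the two):
  {P, R}: total = 1074
  {Q, R}: total = 1497
  {P, Q}: total = 1540
Best pair: {P, R} with total 1074.

{P, R}, total 1074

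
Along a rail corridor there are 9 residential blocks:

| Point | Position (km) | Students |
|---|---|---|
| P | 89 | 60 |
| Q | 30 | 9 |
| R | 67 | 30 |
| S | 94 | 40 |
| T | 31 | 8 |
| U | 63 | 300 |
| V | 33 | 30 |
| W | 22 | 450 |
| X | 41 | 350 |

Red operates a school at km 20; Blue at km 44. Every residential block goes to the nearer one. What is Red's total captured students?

467

The indifferent point is the midpoint (20+44)/2 = 32; residential blocks left of it (closer to Red at 20) go to Red, those right go to Blue.
  W at 22 (w=450) → Red
  Q at 30 (w=9) → Red
  T at 31 (w=8) → Red
  V at 33 (w=30) → Blue
  X at 41 (w=350) → Blue
  U at 63 (w=300) → Blue
  R at 67 (w=30) → Blue
  P at 89 (w=60) → Blue
  S at 94 (w=40) → Blue
Red captures 467; Blue captures 810.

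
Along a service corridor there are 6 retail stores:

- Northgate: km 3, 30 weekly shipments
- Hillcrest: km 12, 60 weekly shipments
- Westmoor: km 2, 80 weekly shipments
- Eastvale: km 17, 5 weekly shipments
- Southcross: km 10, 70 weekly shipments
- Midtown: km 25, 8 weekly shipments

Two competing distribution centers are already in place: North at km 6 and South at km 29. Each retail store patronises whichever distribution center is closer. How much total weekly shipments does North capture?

245

The indifferent point is the midpoint (6+29)/2 = 17.5; retail stores left of it (closer to North at 6) go to North, those right go to South.
  Westmoor at 2 (w=80) → North
  Northgate at 3 (w=30) → North
  Southcross at 10 (w=70) → North
  Hillcrest at 12 (w=60) → North
  Eastvale at 17 (w=5) → North
  Midtown at 25 (w=8) → South
North captures 245; South captures 8.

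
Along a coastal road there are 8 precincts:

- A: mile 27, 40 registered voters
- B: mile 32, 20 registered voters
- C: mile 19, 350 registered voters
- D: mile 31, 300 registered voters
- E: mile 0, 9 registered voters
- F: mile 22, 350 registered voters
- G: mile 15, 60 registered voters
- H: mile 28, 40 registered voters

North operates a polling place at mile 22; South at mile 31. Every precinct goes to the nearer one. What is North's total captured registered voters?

769

The indifferent point is the midpoint (22+31)/2 = 26.5; precincts left of it (closer to North at 22) go to North, those right go to South.
  E at 0 (w=9) → North
  G at 15 (w=60) → North
  C at 19 (w=350) → North
  F at 22 (w=350) → North
  A at 27 (w=40) → South
  H at 28 (w=40) → South
  D at 31 (w=300) → South
  B at 32 (w=20) → South
North captures 769; South captures 400.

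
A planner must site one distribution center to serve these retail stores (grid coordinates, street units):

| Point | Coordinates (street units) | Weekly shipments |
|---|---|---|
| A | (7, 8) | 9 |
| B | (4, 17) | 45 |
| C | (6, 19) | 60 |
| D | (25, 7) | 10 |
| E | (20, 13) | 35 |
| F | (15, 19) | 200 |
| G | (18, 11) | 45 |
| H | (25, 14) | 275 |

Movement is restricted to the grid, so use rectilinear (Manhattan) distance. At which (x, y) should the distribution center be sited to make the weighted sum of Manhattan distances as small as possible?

(18, 14)

Manhattan distance separates: Σwᵢ(|x−xᵢ|+|y−yᵢ|) = Σwᵢ|x−xᵢ| + Σwᵢ|y−yᵢ|, so x and y are optimised independently as 1-D weighted medians.
Total weight W = 679; half = 339.5.
x-coordinate, sorted with cumulative weight:
  x=4 (B, w=45) cum 45
  x=6 (C, w=60) cum 105
  x=7 (A, w=9) cum 114
  x=15 (F, w=200) cum 314
  x=18 (G, w=45) cum 359  ← median
  x=20 (E, w=35) cum 394
  x=25 (D, w=10) cum 404
  x=25 (H, w=275) cum 679
⇒ x* = 18
y-coordinate, sorted with cumulative weight:
  y=7 (D, w=10) cum 10
  y=8 (A, w=9) cum 19
  y=11 (G, w=45) cum 64
  y=13 (E, w=35) cum 99
  y=14 (H, w=275) cum 374  ← median
  y=17 (B, w=45) cum 419
  y=19 (C, w=60) cum 479
  y=19 (F, w=200) cum 679
⇒ y* = 14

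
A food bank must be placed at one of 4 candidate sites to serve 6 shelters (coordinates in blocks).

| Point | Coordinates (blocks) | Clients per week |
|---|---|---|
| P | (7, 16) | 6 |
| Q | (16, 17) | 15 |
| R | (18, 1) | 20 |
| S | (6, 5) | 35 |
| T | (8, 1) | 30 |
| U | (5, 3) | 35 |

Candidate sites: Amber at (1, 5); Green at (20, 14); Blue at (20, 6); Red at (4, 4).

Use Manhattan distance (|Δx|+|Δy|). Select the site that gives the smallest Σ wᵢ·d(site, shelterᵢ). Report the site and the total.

Red, total 1190 blocks

Total weighted distance at each candidate:
  Amber (1, 5): total = 1642
  Green (20, 14): total = 2960
  Blue (20, 6): total = 2168
  Red (4, 4): total = 1190
Minimum is at Red with total 1190 blocks.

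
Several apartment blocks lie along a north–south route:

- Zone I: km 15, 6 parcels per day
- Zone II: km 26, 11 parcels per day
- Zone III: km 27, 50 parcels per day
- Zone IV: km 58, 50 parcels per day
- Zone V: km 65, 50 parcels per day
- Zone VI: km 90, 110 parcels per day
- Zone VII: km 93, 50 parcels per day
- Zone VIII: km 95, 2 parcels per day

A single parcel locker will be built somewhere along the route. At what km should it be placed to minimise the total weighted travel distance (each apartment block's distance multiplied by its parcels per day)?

For a sum of weighted absolute distances on a line, the optimum is the weighted median (not the mean). Total weight W = 329; half-weight = 164.5.
Sort by position and accumulate weight:
  km 15 (Zone I, w=6) → cum 6
  km 26 (Zone II, w=11) → cum 17
  km 27 (Zone III, w=50) → cum 67
  km 58 (Zone IV, w=50) → cum 117
  km 65 (Zone V, w=50) → cum 167  ≥ 164.5 → median here
  km 90 (Zone VI, w=110) → cum 277
  km 93 (Zone VII, w=50) → cum 327
  km 95 (Zone VIII, w=2) → cum 329
Optimal location: km 65.

x = 65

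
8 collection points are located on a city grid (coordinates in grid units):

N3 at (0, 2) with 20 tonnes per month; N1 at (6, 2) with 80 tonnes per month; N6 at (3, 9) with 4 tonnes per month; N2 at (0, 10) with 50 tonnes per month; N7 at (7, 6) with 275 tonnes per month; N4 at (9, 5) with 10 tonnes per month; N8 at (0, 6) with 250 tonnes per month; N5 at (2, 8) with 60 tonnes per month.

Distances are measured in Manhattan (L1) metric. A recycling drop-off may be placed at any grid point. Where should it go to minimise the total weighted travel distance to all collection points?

(2, 6)

Manhattan distance separates: Σwᵢ(|x−xᵢ|+|y−yᵢ|) = Σwᵢ|x−xᵢ| + Σwᵢ|y−yᵢ|, so x and y are optimised independently as 1-D weighted medians.
Total weight W = 749; half = 374.5.
x-coordinate, sorted with cumulative weight:
  x=0 (N3, w=20) cum 20
  x=0 (N2, w=50) cum 70
  x=0 (N8, w=250) cum 320
  x=2 (N5, w=60) cum 380  ← median
  x=3 (N6, w=4) cum 384
  x=6 (N1, w=80) cum 464
  x=7 (N7, w=275) cum 739
  x=9 (N4, w=10) cum 749
⇒ x* = 2
y-coordinate, sorted with cumulative weight:
  y=2 (N3, w=20) cum 20
  y=2 (N1, w=80) cum 100
  y=5 (N4, w=10) cum 110
  y=6 (N7, w=275) cum 385  ← median
  y=6 (N8, w=250) cum 635
  y=8 (N5, w=60) cum 695
  y=9 (N6, w=4) cum 699
  y=10 (N2, w=50) cum 749
⇒ y* = 6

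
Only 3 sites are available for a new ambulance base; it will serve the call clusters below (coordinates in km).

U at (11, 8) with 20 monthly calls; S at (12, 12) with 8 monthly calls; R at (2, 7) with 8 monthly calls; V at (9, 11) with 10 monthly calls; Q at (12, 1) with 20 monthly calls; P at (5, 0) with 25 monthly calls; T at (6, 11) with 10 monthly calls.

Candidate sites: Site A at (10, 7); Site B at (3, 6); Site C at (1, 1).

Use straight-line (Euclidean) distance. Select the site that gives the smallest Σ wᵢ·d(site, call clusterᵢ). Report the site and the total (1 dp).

Site A, total 574.7 km

Total weighted distance at each candidate:
  Site A (10, 7): total = 574.7
  Site B (3, 6): total = 763.2
  Site C (1, 1): total = 980.2
Minimum is at Site A with total 574.7 km.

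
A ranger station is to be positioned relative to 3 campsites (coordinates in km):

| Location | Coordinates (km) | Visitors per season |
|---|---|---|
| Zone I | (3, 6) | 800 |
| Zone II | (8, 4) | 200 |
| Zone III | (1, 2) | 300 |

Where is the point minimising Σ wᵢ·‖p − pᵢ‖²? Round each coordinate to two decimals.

(3.31, 4.77)

The minimiser of Σwᵢ‖p−pᵢ‖² is the weighted centroid p* = (Σwᵢpᵢ)/(Σwᵢ).
Σwᵢ = 1300.
Σwᵢxᵢ = 800·3 + 200·8 + 300·1 = 4300.
Σwᵢyᵢ = 800·6 + 200·4 + 300·2 = 6200.
x* = 4300/1300 = 3.31, y* = 6200/1300 = 4.77.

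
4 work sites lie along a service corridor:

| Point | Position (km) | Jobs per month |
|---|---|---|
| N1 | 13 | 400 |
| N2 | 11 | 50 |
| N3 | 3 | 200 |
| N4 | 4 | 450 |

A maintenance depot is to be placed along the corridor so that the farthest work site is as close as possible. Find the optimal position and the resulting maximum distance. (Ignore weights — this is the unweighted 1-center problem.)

The 1-center on a line is the midpoint of the two extreme points: leftmost at 3, rightmost at 13.
Optimal location = (3 + 13)/2 = 8; maximum distance = (13 − 3)/2 = 5.

location 8, max distance 5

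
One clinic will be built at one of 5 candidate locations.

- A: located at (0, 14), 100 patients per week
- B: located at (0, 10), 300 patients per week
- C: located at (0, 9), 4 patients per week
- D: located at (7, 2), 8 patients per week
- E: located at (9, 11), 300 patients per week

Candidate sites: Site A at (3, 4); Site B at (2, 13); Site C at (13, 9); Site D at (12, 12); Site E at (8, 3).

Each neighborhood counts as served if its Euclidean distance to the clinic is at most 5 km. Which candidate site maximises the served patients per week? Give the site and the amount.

Site B, covering 404

Coverage radius r = 5 km; a point is covered iff (Δx)²+(Δy)² ≤ 5² = 25.
  Site A (3, 4): covers {D} → 8
  Site B (2, 13): covers {A, B, C} → 404
  Site C (13, 9): covers {E} → 300
  Site D (12, 12): covers {E} → 300
  Site E (8, 3): covers {D} → 8
Maximum coverage at Site B: 404 patients per week.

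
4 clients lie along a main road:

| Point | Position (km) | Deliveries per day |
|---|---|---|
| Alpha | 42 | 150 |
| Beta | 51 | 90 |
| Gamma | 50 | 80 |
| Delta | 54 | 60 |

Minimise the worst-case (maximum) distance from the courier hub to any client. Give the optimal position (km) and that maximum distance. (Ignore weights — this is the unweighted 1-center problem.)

The 1-center on a line is the midpoint of the two extreme points: leftmost at 42, rightmost at 54.
Optimal location = (42 + 54)/2 = 48; maximum distance = (54 − 42)/2 = 6.

location 48, max distance 6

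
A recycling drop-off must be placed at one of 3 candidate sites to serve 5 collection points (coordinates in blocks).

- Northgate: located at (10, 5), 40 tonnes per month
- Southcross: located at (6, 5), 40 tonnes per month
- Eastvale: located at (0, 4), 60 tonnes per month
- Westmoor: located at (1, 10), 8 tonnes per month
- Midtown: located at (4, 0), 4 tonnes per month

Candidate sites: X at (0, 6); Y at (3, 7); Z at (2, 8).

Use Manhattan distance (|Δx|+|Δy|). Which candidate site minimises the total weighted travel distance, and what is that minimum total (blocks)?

Total weighted distance at each candidate:
  X (0, 6): total = 920
  Y (3, 7): total = 992
  Z (2, 8): total = 1144
Minimum is at X with total 920 blocks.

X, total 920 blocks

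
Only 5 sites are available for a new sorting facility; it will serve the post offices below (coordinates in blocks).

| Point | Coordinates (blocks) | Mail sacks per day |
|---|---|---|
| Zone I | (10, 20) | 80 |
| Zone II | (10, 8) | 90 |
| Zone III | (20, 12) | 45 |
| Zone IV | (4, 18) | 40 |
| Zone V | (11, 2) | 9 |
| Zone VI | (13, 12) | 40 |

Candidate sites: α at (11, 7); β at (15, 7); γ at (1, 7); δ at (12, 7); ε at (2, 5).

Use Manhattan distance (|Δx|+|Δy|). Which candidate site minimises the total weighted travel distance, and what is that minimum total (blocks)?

Total weighted distance at each candidate:
  α (11, 7): total = 2975
  β (15, 7): total = 3671
  γ (1, 7): total = 5115
  δ (12, 7): total = 3109
  ε (2, 5): total = 5383
Minimum is at α with total 2975 blocks.

α, total 2975 blocks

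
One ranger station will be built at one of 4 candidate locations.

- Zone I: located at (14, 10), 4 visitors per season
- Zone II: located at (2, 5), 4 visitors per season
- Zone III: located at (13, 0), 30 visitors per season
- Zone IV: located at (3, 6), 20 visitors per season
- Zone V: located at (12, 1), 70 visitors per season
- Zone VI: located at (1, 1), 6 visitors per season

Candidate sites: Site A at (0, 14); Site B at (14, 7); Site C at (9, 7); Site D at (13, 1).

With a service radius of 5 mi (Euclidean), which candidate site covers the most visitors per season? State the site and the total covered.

Site D, covering 100

Coverage radius r = 5 mi; a point is covered iff (Δx)²+(Δy)² ≤ 5² = 25.
  Site A (0, 14): covers {none} → 0
  Site B (14, 7): covers {Zone I} → 4
  Site C (9, 7): covers {none} → 0
  Site D (13, 1): covers {Zone III, Zone V} → 100
Maximum coverage at Site D: 100 visitors per season.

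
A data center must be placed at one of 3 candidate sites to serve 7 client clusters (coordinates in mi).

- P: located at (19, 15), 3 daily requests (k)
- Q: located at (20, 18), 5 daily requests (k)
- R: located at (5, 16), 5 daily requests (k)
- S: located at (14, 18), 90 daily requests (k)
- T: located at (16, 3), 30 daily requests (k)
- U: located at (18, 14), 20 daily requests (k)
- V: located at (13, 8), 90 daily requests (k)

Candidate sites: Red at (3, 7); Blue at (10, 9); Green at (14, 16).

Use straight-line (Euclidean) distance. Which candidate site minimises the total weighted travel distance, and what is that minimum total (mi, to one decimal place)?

Total weighted distance at each candidate:
  Red (3, 7): total = 3244.7
  Blue (10, 9): total = 1757.0
  Green (14, 16): total = 1481.6
Minimum is at Green with total 1481.6 mi.

Green, total 1481.6 mi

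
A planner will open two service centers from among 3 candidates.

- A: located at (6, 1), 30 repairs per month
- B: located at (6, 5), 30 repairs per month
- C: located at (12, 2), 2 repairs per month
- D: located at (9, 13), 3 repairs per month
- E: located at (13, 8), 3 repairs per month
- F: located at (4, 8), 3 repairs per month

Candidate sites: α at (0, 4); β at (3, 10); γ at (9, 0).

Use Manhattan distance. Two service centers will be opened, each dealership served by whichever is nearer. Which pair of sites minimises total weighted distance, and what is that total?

{α, γ}, total 439

Evaluate every pair (each demand assigned to the nearer of the two):
  {α, γ}: total = 439
  {β, γ}: total = 442
  {α, β}: total = 580
Best pair: {α, γ} with total 439.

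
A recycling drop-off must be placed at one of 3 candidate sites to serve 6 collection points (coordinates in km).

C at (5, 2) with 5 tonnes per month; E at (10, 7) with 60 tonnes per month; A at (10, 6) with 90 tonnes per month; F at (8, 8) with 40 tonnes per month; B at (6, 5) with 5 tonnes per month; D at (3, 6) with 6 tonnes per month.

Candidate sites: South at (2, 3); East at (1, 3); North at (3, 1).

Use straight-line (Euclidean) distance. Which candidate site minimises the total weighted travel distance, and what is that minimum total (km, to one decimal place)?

South, total 1675.2 km

Total weighted distance at each candidate:
  South (2, 3): total = 1675.2
  East (1, 3): total = 1858.0
  North (3, 1): total = 1737.7
Minimum is at South with total 1675.2 km.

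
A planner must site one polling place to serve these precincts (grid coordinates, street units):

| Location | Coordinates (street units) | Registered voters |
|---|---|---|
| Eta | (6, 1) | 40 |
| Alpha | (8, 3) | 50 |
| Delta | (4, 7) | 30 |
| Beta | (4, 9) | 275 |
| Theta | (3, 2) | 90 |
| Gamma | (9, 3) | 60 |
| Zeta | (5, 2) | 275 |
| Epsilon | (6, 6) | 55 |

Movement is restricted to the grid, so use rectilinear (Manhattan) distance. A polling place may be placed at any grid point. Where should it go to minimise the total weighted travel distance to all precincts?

(5, 3)

Manhattan distance separates: Σwᵢ(|x−xᵢ|+|y−yᵢ|) = Σwᵢ|x−xᵢ| + Σwᵢ|y−yᵢ|, so x and y are optimised independently as 1-D weighted medians.
Total weight W = 875; half = 437.5.
x-coordinate, sorted with cumulative weight:
  x=3 (Theta, w=90) cum 90
  x=4 (Delta, w=30) cum 120
  x=4 (Beta, w=275) cum 395
  x=5 (Zeta, w=275) cum 670  ← median
  x=6 (Eta, w=40) cum 710
  x=6 (Epsilon, w=55) cum 765
  x=8 (Alpha, w=50) cum 815
  x=9 (Gamma, w=60) cum 875
⇒ x* = 5
y-coordinate, sorted with cumulative weight:
  y=1 (Eta, w=40) cum 40
  y=2 (Theta, w=90) cum 130
  y=2 (Zeta, w=275) cum 405
  y=3 (Alpha, w=50) cum 455  ← median
  y=3 (Gamma, w=60) cum 515
  y=6 (Epsilon, w=55) cum 570
  y=7 (Delta, w=30) cum 600
  y=9 (Beta, w=275) cum 875
⇒ y* = 3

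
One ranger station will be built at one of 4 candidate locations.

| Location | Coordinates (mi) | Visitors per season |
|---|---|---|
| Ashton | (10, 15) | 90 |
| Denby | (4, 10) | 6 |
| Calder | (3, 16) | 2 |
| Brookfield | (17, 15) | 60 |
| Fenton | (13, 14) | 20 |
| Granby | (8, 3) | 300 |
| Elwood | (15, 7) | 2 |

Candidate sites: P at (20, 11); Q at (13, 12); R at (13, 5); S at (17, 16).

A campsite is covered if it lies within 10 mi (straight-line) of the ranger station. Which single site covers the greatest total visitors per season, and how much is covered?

R, covering 322

Coverage radius r = 10 mi; a point is covered iff (Δx)²+(Δy)² ≤ 10² = 100.
  P (20, 11): covers {Brookfield, Fenton, Elwood} → 82
  Q (13, 12): covers {Ashton, Denby, Brookfield, Fenton, Elwood} → 178
  R (13, 5): covers {Fenton, Granby, Elwood} → 322
  S (17, 16): covers {Ashton, Brookfield, Fenton, Elwood} → 172
Maximum coverage at R: 322 visitors per season.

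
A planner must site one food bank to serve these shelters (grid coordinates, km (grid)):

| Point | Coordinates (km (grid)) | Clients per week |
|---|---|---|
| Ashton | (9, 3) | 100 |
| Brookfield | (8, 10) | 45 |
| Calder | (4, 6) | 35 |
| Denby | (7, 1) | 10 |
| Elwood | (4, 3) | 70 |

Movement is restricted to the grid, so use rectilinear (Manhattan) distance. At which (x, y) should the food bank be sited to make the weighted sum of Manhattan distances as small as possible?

(8, 3)

Manhattan distance separates: Σwᵢ(|x−xᵢ|+|y−yᵢ|) = Σwᵢ|x−xᵢ| + Σwᵢ|y−yᵢ|, so x and y are optimised independently as 1-D weighted medians.
Total weight W = 260; half = 130.
x-coordinate, sorted with cumulative weight:
  x=4 (Calder, w=35) cum 35
  x=4 (Elwood, w=70) cum 105
  x=7 (Denby, w=10) cum 115
  x=8 (Brookfield, w=45) cum 160  ← median
  x=9 (Ashton, w=100) cum 260
⇒ x* = 8
y-coordinate, sorted with cumulative weight:
  y=1 (Denby, w=10) cum 10
  y=3 (Ashton, w=100) cum 110
  y=3 (Elwood, w=70) cum 180  ← median
  y=6 (Calder, w=35) cum 215
  y=10 (Brookfield, w=45) cum 260
⇒ y* = 3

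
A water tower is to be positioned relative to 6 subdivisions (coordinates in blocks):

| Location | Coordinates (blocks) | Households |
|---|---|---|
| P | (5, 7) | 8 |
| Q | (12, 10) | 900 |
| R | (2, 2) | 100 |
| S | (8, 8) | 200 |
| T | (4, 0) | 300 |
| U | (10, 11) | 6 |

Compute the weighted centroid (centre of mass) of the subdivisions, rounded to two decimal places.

The minimiser of Σwᵢ‖p−pᵢ‖² is the weighted centroid p* = (Σwᵢpᵢ)/(Σwᵢ).
Σwᵢ = 1514.
Σwᵢxᵢ = 8·5 + 900·12 + 100·2 + 200·8 + 300·4 + 6·10 = 13900.
Σwᵢyᵢ = 8·7 + 900·10 + 100·2 + 200·8 + 300·0 + 6·11 = 10922.
x* = 13900/1514 = 9.18, y* = 10922/1514 = 7.21.

(9.18, 7.21)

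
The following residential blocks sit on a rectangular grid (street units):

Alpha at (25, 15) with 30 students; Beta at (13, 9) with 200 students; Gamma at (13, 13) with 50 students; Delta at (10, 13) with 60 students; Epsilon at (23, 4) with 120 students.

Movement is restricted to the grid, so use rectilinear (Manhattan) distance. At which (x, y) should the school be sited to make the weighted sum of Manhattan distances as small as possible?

(13, 9)

Manhattan distance separates: Σwᵢ(|x−xᵢ|+|y−yᵢ|) = Σwᵢ|x−xᵢ| + Σwᵢ|y−yᵢ|, so x and y are optimised independently as 1-D weighted medians.
Total weight W = 460; half = 230.
x-coordinate, sorted with cumulative weight:
  x=10 (Delta, w=60) cum 60
  x=13 (Beta, w=200) cum 260  ← median
  x=13 (Gamma, w=50) cum 310
  x=23 (Epsilon, w=120) cum 430
  x=25 (Alpha, w=30) cum 460
⇒ x* = 13
y-coordinate, sorted with cumulative weight:
  y=4 (Epsilon, w=120) cum 120
  y=9 (Beta, w=200) cum 320  ← median
  y=13 (Gamma, w=50) cum 370
  y=13 (Delta, w=60) cum 430
  y=15 (Alpha, w=30) cum 460
⇒ y* = 9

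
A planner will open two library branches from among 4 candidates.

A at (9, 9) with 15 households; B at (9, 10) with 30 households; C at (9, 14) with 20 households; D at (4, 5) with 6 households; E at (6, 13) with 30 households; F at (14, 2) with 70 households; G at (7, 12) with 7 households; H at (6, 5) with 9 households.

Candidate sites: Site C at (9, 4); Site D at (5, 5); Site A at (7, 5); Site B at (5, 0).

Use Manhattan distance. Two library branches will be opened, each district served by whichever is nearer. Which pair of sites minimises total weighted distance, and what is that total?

{Site C, Site A}, total 1291

Evaluate every pair (each demand assigned to the nearer of the two):
  {Site C, Site A}: total = 1291
  {Site C, Site D}: total = 1293
  {Site C, Site B}: total = 1447
  {Site D, Site A}: total = 1554
  {Site A, Site B}: total = 1566
  {Site D, Site B}: total = 1768
Best pair: {Site C, Site A} with total 1291.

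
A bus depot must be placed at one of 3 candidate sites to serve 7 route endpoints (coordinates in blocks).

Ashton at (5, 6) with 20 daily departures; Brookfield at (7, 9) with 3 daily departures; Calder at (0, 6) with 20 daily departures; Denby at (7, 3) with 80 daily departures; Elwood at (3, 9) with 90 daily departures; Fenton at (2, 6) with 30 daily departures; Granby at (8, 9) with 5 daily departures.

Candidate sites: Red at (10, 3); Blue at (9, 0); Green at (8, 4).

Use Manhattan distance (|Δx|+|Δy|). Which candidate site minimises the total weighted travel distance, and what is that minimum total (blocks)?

Green, total 1643 blocks

Total weighted distance at each candidate:
  Red (10, 3): total = 2227
  Blue (9, 0): total = 2723
  Green (8, 4): total = 1643
Minimum is at Green with total 1643 blocks.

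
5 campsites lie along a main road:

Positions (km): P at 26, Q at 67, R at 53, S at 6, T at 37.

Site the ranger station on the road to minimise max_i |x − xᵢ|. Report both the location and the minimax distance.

location 36.5, max distance 30.5

The 1-center on a line is the midpoint of the two extreme points: leftmost at 6, rightmost at 67.
Optimal location = (6 + 67)/2 = 36.5; maximum distance = (67 − 6)/2 = 30.5.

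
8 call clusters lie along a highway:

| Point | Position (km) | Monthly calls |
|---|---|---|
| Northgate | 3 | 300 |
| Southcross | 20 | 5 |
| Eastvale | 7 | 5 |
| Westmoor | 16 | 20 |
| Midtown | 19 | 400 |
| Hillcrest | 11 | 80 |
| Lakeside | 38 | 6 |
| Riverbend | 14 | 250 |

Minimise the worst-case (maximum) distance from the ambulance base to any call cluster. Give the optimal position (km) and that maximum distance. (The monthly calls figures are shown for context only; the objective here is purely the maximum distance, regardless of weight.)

location 20.5, max distance 17.5

The 1-center on a line is the midpoint of the two extreme points: leftmost at 3, rightmost at 38.
Optimal location = (3 + 38)/2 = 20.5; maximum distance = (38 − 3)/2 = 17.5.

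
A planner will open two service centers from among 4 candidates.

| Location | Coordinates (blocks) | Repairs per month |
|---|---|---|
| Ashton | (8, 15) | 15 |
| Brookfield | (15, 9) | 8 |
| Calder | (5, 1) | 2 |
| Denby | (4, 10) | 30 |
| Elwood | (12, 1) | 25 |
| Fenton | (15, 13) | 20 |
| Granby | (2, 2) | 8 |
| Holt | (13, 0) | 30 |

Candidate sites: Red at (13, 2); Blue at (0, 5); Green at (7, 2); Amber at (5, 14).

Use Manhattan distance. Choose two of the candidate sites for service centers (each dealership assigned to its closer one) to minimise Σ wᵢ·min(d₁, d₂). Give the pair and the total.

{Red, Amber}, total 718

Evaluate every pair (each demand assigned to the nearer of the two):
  {Red, Amber}: total = 718
  {Green, Amber}: total = 986
  {Red, Green}: total = 1028
  {Red, Blue}: total = 1040
  {Blue, Green}: total = 1416
  {Blue, Amber}: total = 1548
Best pair: {Red, Amber} with total 718.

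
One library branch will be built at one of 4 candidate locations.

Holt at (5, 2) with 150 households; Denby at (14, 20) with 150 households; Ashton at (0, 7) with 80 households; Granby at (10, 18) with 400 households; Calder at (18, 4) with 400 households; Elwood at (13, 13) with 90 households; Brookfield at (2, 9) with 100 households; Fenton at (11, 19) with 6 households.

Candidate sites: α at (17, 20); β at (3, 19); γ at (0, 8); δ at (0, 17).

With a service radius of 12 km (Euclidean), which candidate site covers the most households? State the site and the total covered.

Coverage radius r = 12 km; a point is covered iff (Δx)²+(Δy)² ≤ 12² = 144.
  α (17, 20): covers {Denby, Granby, Elwood, Fenton} → 646
  β (3, 19): covers {Denby, Granby, Elwood, Brookfield, Fenton} → 746
  γ (0, 8): covers {Holt, Ashton, Brookfield} → 330
  δ (0, 17): covers {Ashton, Granby, Brookfield, Fenton} → 586
Maximum coverage at β: 746 households.

β, covering 746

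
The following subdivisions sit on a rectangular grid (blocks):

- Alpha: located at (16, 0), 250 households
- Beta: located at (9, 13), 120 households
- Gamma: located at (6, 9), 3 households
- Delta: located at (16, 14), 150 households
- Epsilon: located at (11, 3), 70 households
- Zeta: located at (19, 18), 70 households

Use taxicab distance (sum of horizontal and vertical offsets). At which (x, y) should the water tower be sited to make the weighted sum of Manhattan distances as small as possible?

Manhattan distance separates: Σwᵢ(|x−xᵢ|+|y−yᵢ|) = Σwᵢ|x−xᵢ| + Σwᵢ|y−yᵢ|, so x and y are optimised independently as 1-D weighted medians.
Total weight W = 663; half = 331.5.
x-coordinate, sorted with cumulative weight:
  x=6 (Gamma, w=3) cum 3
  x=9 (Beta, w=120) cum 123
  x=11 (Epsilon, w=70) cum 193
  x=16 (Alpha, w=250) cum 443  ← median
  x=16 (Delta, w=150) cum 593
  x=19 (Zeta, w=70) cum 663
⇒ x* = 16
y-coordinate, sorted with cumulative weight:
  y=0 (Alpha, w=250) cum 250
  y=3 (Epsilon, w=70) cum 320
  y=9 (Gamma, w=3) cum 323
  y=13 (Beta, w=120) cum 443  ← median
  y=14 (Delta, w=150) cum 593
  y=18 (Zeta, w=70) cum 663
⇒ y* = 13

(16, 13)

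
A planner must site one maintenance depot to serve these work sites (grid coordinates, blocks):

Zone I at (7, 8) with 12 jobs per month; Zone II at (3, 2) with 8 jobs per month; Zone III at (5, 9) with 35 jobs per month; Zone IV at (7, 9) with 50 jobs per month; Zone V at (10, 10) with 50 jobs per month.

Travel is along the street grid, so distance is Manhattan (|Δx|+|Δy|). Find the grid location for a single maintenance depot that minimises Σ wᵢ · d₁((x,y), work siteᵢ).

Manhattan distance separates: Σwᵢ(|x−xᵢ|+|y−yᵢ|) = Σwᵢ|x−xᵢ| + Σwᵢ|y−yᵢ|, so x and y are optimised independently as 1-D weighted medians.
Total weight W = 155; half = 77.5.
x-coordinate, sorted with cumulative weight:
  x=3 (Zone II, w=8) cum 8
  x=5 (Zone III, w=35) cum 43
  x=7 (Zone I, w=12) cum 55
  x=7 (Zone IV, w=50) cum 105  ← median
  x=10 (Zone V, w=50) cum 155
⇒ x* = 7
y-coordinate, sorted with cumulative weight:
  y=2 (Zone II, w=8) cum 8
  y=8 (Zone I, w=12) cum 20
  y=9 (Zone III, w=35) cum 55
  y=9 (Zone IV, w=50) cum 105  ← median
  y=10 (Zone V, w=50) cum 155
⇒ y* = 9

(7, 9)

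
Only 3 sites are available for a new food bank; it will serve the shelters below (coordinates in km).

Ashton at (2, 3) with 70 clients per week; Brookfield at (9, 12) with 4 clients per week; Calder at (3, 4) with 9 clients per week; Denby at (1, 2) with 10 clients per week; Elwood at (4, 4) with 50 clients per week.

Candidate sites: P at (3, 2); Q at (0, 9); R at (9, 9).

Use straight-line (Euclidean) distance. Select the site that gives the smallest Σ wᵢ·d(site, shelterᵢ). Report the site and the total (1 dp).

P, total 295.4 km

Total weighted distance at each candidate:
  P (3, 2): total = 295.4
  Q (0, 9): total = 924.0
  R (9, 9): total = 1187.5
Minimum is at P with total 295.4 km.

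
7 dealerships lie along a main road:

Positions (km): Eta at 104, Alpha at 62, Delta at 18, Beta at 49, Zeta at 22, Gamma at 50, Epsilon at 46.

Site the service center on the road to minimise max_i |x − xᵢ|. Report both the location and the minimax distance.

The 1-center on a line is the midpoint of the two extreme points: leftmost at 18, rightmost at 104.
Optimal location = (18 + 104)/2 = 61; maximum distance = (104 − 18)/2 = 43.

location 61, max distance 43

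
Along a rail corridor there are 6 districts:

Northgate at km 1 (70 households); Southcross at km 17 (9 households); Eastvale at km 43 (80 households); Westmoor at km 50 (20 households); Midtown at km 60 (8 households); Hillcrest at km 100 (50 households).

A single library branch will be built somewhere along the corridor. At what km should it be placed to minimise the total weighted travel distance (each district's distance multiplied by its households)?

x = 43

For a sum of weighted absolute distances on a line, the optimum is the weighted median (not the mean). Total weight W = 237; half-weight = 118.5.
Sort by position and accumulate weight:
  km 1 (Northgate, w=70) → cum 70
  km 17 (Southcross, w=9) → cum 79
  km 43 (Eastvale, w=80) → cum 159  ≥ 118.5 → median here
  km 50 (Westmoor, w=20) → cum 179
  km 60 (Midtown, w=8) → cum 187
  km 100 (Hillcrest, w=50) → cum 237
Optimal location: km 43.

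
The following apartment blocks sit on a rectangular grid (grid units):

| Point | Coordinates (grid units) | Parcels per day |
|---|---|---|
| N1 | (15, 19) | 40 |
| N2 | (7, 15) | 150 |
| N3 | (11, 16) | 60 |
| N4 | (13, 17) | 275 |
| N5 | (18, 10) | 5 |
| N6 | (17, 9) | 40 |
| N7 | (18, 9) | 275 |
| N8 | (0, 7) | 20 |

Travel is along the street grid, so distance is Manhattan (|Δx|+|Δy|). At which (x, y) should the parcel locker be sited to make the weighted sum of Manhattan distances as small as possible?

Manhattan distance separates: Σwᵢ(|x−xᵢ|+|y−yᵢ|) = Σwᵢ|x−xᵢ| + Σwᵢ|y−yᵢ|, so x and y are optimised independently as 1-D weighted medians.
Total weight W = 865; half = 432.5.
x-coordinate, sorted with cumulative weight:
  x=0 (N8, w=20) cum 20
  x=7 (N2, w=150) cum 170
  x=11 (N3, w=60) cum 230
  x=13 (N4, w=275) cum 505  ← median
  x=15 (N1, w=40) cum 545
  x=17 (N6, w=40) cum 585
  x=18 (N5, w=5) cum 590
  x=18 (N7, w=275) cum 865
⇒ x* = 13
y-coordinate, sorted with cumulative weight:
  y=7 (N8, w=20) cum 20
  y=9 (N6, w=40) cum 60
  y=9 (N7, w=275) cum 335
  y=10 (N5, w=5) cum 340
  y=15 (N2, w=150) cum 490  ← median
  y=16 (N3, w=60) cum 550
  y=17 (N4, w=275) cum 825
  y=19 (N1, w=40) cum 865
⇒ y* = 15

(13, 15)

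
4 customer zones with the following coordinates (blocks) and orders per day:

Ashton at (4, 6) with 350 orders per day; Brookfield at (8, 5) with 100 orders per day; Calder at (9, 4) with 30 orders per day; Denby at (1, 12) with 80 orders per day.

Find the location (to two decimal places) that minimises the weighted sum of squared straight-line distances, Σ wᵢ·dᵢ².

The minimiser of Σwᵢ‖p−pᵢ‖² is the weighted centroid p* = (Σwᵢpᵢ)/(Σwᵢ).
Σwᵢ = 560.
Σwᵢxᵢ = 350·4 + 100·8 + 30·9 + 80·1 = 2550.
Σwᵢyᵢ = 350·6 + 100·5 + 30·4 + 80·12 = 3680.
x* = 2550/560 = 4.55, y* = 3680/560 = 6.57.

(4.55, 6.57)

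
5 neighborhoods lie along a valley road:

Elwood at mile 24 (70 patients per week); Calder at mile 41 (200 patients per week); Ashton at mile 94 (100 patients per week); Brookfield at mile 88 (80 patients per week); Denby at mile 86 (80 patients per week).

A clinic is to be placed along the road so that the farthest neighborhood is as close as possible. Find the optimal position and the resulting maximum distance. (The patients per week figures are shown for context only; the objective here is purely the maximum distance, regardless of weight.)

The 1-center on a line is the midpoint of the two extreme points: leftmost at 24, rightmost at 94.
Optimal location = (24 + 94)/2 = 59; maximum distance = (94 − 24)/2 = 35.

location 59, max distance 35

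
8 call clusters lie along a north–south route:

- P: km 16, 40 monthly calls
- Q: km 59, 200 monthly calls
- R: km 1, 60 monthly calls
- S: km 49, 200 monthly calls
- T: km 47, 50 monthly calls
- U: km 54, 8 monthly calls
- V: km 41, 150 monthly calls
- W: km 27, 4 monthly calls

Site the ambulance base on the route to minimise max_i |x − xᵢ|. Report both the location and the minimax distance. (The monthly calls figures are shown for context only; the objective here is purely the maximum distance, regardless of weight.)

location 30, max distance 29

The 1-center on a line is the midpoint of the two extreme points: leftmost at 1, rightmost at 59.
Optimal location = (1 + 59)/2 = 30; maximum distance = (59 − 1)/2 = 29.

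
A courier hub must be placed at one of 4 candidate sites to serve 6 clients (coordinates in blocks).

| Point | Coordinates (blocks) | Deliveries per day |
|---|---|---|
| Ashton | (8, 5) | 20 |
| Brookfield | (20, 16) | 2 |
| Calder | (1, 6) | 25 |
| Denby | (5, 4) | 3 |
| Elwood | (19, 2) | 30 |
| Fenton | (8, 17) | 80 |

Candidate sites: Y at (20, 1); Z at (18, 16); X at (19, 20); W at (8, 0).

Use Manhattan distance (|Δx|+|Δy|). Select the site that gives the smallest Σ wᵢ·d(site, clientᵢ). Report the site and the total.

W, total 2252 blocks

Total weighted distance at each candidate:
  Y (20, 1): total = 3304
  Z (18, 16): total = 2504
  X (19, 20): total = 3080
  W (8, 0): total = 2252
Minimum is at W with total 2252 blocks.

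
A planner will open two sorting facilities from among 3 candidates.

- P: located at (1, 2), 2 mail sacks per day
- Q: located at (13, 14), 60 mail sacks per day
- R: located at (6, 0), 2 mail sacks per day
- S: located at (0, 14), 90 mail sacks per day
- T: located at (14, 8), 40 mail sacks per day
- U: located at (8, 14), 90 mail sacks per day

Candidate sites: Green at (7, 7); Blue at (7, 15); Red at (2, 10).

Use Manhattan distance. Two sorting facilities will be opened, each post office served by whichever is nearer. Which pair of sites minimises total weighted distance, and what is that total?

{Green, Blue}, total 1678

Evaluate every pair (each demand assigned to the nearer of the two):
  {Green, Blue}: total = 1678
  {Blue, Red}: total = 1746
  {Green, Red}: total = 2394
Best pair: {Green, Blue} with total 1678.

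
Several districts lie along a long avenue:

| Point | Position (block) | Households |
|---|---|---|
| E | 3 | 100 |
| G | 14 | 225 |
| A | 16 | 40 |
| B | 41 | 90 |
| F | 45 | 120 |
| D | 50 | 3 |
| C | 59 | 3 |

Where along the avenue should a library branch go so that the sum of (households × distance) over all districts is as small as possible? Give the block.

x = 14

For a sum of weighted absolute distances on a line, the optimum is the weighted median (not the mean). Total weight W = 581; half-weight = 290.5.
Sort by position and accumulate weight:
  block 3 (E, w=100) → cum 100
  block 14 (G, w=225) → cum 325  ≥ 290.5 → median here
  block 16 (A, w=40) → cum 365
  block 41 (B, w=90) → cum 455
  block 45 (F, w=120) → cum 575
  block 50 (D, w=3) → cum 578
  block 59 (C, w=3) → cum 581
Optimal location: block 14.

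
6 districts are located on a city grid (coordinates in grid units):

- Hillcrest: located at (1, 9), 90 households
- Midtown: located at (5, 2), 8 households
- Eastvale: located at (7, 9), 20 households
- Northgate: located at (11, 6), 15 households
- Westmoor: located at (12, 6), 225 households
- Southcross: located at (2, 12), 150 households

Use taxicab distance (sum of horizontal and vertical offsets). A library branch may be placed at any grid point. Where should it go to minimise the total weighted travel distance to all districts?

(7, 9)

Manhattan distance separates: Σwᵢ(|x−xᵢ|+|y−yᵢ|) = Σwᵢ|x−xᵢ| + Σwᵢ|y−yᵢ|, so x and y are optimised independently as 1-D weighted medians.
Total weight W = 508; half = 254.
x-coordinate, sorted with cumulative weight:
  x=1 (Hillcrest, w=90) cum 90
  x=2 (Southcross, w=150) cum 240
  x=5 (Midtown, w=8) cum 248
  x=7 (Eastvale, w=20) cum 268  ← median
  x=11 (Northgate, w=15) cum 283
  x=12 (Westmoor, w=225) cum 508
⇒ x* = 7
y-coordinate, sorted with cumulative weight:
  y=2 (Midtown, w=8) cum 8
  y=6 (Northgate, w=15) cum 23
  y=6 (Westmoor, w=225) cum 248
  y=9 (Hillcrest, w=90) cum 338  ← median
  y=9 (Eastvale, w=20) cum 358
  y=12 (Southcross, w=150) cum 508
⇒ y* = 9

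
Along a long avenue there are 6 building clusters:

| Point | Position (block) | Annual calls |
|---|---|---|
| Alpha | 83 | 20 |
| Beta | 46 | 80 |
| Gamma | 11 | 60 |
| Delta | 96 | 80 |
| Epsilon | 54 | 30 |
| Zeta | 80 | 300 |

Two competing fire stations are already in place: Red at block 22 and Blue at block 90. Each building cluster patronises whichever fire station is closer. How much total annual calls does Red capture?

170

The indifferent point is the midpoint (22+90)/2 = 56; building clusters left of it (closer to Red at 22) go to Red, those right go to Blue.
  Gamma at 11 (w=60) → Red
  Beta at 46 (w=80) → Red
  Epsilon at 54 (w=30) → Red
  Zeta at 80 (w=300) → Blue
  Alpha at 83 (w=20) → Blue
  Delta at 96 (w=80) → Blue
Red captures 170; Blue captures 400.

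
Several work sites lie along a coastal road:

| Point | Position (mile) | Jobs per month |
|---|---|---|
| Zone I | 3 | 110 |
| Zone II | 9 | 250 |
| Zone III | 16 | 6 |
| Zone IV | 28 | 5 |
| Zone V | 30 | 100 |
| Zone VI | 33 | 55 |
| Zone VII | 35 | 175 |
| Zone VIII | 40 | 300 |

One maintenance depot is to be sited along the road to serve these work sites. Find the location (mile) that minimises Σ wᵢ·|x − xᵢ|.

x = 33

For a sum of weighted absolute distances on a line, the optimum is the weighted median (not the mean). Total weight W = 1001; half-weight = 500.5.
Sort by position and accumulate weight:
  mile 3 (Zone I, w=110) → cum 110
  mile 9 (Zone II, w=250) → cum 360
  mile 16 (Zone III, w=6) → cum 366
  mile 28 (Zone IV, w=5) → cum 371
  mile 30 (Zone V, w=100) → cum 471
  mile 33 (Zone VI, w=55) → cum 526  ≥ 500.5 → median here
  mile 35 (Zone VII, w=175) → cum 701
  mile 40 (Zone VIII, w=300) → cum 1001
Optimal location: mile 33.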